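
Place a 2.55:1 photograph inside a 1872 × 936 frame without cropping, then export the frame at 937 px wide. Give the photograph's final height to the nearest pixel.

367 px

Fitted into 1872×936, the photograph spans the width; its height is 1872 / 2.550 ≈ 734.12 px.
Resizing to 937 px wide multiplies everything by 0.5005: 734.12 → 367.45 px.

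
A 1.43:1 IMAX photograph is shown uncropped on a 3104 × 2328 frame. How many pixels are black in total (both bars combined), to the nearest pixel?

1.43:1 IMAX is wider than 4:3, so it spans the full width.
That makes the image 2170.6294 px tall (3104 / 1.430).
Black = 2328 − 2170.6294 = 157.3706 px.
Across the 3104-px span: 157.3706 × 3104 ≈ 488478 px.

488478 pixels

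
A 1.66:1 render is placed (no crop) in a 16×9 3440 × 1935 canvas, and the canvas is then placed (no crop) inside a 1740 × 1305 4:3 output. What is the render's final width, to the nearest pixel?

Inside the 3440×1935 canvas the render is height-limited at 3212.10 × 1935.00.
The 16×9 canvas is width-limited in 1740×1305, giving 1740.00 × 978.75; scale factor 0.5058.
Applying the same ×0.5058: 3212.10 → 1624.72.

1625 px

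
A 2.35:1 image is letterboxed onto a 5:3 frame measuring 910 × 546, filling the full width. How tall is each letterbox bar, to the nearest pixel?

79 px

The image is 910 / 2.350 ≈ 387.23 px tall.
Leftover height: 546 − 387.23 = 158.77 px → 79.38 each side.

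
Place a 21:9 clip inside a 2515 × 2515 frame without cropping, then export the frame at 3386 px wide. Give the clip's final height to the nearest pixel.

1451 px

At 2515×2515 the clip is width-limited, so height = 2515 × 9/21 ≈ 1077.86 px.
Resizing to 3386 px wide multiplies everything by 1.3463: 1077.86 → 1451.14 px.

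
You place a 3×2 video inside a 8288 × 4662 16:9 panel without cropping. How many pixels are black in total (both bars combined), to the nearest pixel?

3×2 (1.500) < 16:9 (1.778), so the video fills the height.
Content width = 4662 × 3/2 ≈ 6993.0000 px.
Black = 8288 − 6993.0000 = 1295.0000 px.
Across the 4662-px span: 1295.0000 × 4662 ≈ 6037290 px.

6037290 pixels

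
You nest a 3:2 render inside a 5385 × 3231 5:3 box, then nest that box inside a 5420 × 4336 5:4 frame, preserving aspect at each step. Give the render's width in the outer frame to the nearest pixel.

4878 px

Inside the 5385×3231 canvas the render is height-limited at 4846.50 × 3231.00.
Second fit — the 5:3 canvas into 5420×4336 spans the width: 5420.00 × 3252.00 (×1.0065 from 5385×3231).
The render scales with it: width 4846.50 × 1.0065 ≈ 4878.00.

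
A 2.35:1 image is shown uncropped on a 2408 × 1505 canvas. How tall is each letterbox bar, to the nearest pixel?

240 px

2.35:1 is wider than 16:10, so it spans the full width.
Content height = 2408 / 2.350 ≈ 1024.68 px.
Leftover height: 1505 − 1024.68 = 480.32 px → 240.16 each side.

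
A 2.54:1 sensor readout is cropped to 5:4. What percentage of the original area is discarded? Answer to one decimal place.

The height stays; only width is cut (since 5:4 is narrower than 2.54:1).
(1.250)/(2.540) ≈ 0.492 of the area survives, leaving 50.79% discarded.

50.8%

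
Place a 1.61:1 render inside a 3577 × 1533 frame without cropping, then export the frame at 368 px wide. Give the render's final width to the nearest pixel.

254 px

At 3577×1533 the render is height-limited, so width = 1533 × 1.610 ≈ 2468.13 px.
Resizing to 368 px wide multiplies everything by 0.1029: 2468.13 → 253.92 px.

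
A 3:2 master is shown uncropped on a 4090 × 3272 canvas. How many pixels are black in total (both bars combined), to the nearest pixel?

3:2 is wider than 5:4, so it spans the full width.
The master is 4090 × 2/3 ≈ 2726.6667 px tall.
Leftover height: 3272 − 2726.6667 = 545.3333 px.
That's 545.3333 × 4090 ≈ 2230413 black pixels.

2230413 pixels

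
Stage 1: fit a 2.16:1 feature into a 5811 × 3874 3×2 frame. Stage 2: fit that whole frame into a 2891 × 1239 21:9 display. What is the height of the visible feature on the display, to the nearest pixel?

Inside the 5811×3874 canvas the feature is width-limited at 5811.00 × 2690.28.
Second fit — the 3×2 canvas into 2891×1239 spans the height: 1858.50 × 1239.00 (×0.3198 from 5811×3874).
Applying the same ×0.3198: 2690.28 → 860.42.

860 px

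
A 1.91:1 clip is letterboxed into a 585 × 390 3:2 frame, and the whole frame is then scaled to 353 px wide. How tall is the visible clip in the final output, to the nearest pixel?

185 px

Fitted into 585×390, the clip spans the width; its height is 585 / 1.910 ≈ 306.28 px.
The frame scales by 353/585 = 0.6034; 306.28 × 0.6034 ≈ 184.82 px.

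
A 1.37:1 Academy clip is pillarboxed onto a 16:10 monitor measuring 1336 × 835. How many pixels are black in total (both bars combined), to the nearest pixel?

160362 pixels

Since 1.370 < 1.600, the clip is height-limited.
Content width = 835 × 1.370 ≈ 1143.9500 px.
Leftover width: 1336 − 1143.9500 = 192.0500 px.
Across the 835-px span: 192.0500 × 835 ≈ 160362 px.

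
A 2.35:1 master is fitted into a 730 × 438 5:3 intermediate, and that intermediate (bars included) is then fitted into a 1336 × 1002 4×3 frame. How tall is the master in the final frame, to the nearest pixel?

569 px

Inside the 730×438 canvas the master is width-limited at 730.00 × 310.64.
5:3 in 1336×1002: fills the width, so the intermediate becomes 1336.00 × 801.60 — a scale of ×1.8301.
So the master's height is 310.64 × 1.8301 ≈ 568.51.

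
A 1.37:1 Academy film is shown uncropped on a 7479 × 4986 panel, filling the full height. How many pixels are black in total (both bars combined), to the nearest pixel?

The film is 4986 × 1.370 ≈ 6830.8200 px wide.
Black = 7479 − 6830.8200 = 648.1800 px.
Bar area = 648.1800 × 4986 ≈ 3231825 px.

3231825 pixels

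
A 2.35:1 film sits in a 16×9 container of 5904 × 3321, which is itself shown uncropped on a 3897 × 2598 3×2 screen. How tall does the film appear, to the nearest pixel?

1658 px

Inside the 5904×3321 canvas the film is width-limited at 5904.00 × 2512.34.
The 16×9 canvas is width-limited in 3897×2598, giving 3897.00 × 2192.06; scale factor 0.6601.
So the film's height is 2512.34 × 0.6601 ≈ 1658.30.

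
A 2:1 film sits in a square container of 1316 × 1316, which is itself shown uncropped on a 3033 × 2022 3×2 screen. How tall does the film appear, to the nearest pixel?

1011 px

First fit — 2:1 into 1316×1316 spans the width: 1316.00 × 658.00.
The square canvas is height-limited in 3033×2022, giving 2022.00 × 2022.00; scale factor 1.5365.
So the film's height is 658.00 × 1.5365 ≈ 1011.00.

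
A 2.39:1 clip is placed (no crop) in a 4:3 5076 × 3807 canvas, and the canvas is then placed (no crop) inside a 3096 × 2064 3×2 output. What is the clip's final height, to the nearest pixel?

1151 px

Inside the 5076×3807 canvas the clip is width-limited at 5076.00 × 2123.85.
The 4:3 canvas is height-limited in 3096×2064, giving 2752.00 × 2064.00; scale factor 0.5422.
The clip scales with it: height 2123.85 × 0.5422 ≈ 1151.46.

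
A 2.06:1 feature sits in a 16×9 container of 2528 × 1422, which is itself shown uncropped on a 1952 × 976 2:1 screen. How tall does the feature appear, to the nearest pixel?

2.06:1 in 2528×1422: fills the width, so the feature is 2528.00 × 1227.18.
16×9 in 1952×976: fills the height, so the intermediate becomes 1735.11 × 976.00 — a scale of ×0.6864.
The feature scales with it: height 1227.18 × 0.6864 ≈ 842.29.

842 px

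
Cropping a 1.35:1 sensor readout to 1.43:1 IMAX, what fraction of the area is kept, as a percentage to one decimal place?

94.4%

1.43:1 IMAX is wider than 1.35:1, so the crop keeps the full width and trims the height.
Fraction kept = (1.350)/(1.430) ≈ 94.41%.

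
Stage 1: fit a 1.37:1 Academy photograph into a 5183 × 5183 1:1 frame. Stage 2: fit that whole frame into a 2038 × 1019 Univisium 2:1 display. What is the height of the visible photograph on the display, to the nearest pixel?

Inside the 5183×5183 canvas the photograph is width-limited at 5183.00 × 3783.21.
1:1 in 2038×1019: fills the height, so the intermediate becomes 1019.00 × 1019.00 — a scale of ×0.1966.
So the photograph's height is 3783.21 × 0.1966 ≈ 743.80.

744 px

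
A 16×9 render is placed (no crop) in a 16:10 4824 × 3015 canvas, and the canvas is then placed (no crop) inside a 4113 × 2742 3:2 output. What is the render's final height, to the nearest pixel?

2314 px

First fit — 16×9 into 4824×3015 spans the width: 4824.00 × 2713.50.
16:10 in 4113×2742: fills the width, so the intermediate becomes 4113.00 × 2570.62 — a scale of ×0.8526.
The render scales with it: height 2713.50 × 0.8526 ≈ 2313.56.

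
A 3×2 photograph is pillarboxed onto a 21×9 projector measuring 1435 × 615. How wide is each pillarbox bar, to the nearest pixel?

256 px

3×2 is narrower than 21×9, so it spans the full height.
Content width = 615 × 3/2 ≈ 922.50 px.
1435 − 922.50 = 512.50 px of bars (256.25 each).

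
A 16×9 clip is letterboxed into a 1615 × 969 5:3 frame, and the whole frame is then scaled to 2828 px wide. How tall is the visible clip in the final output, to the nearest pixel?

At 1615×969 the clip is width-limited, so height = 1615 × 9/16 ≈ 908.44 px.
Scaling 1615 → 2828 is ×1.7511, so the height becomes 908.44 × 1.7511 ≈ 1590.75 px.

1591 px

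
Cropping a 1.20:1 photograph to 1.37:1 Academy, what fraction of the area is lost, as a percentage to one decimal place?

12.4%

1.37:1 Academy is wider than 1.20:1, so the crop keeps the full width and trims the height.
(1.200)/(1.370) ≈ 0.876 of the area survives, leaving 12.41% discarded.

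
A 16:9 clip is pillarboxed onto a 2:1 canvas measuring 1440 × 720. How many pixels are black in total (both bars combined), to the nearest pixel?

16:9 is narrower than 2:1, so it spans the full height.
That makes the image 1280.0000 px wide (720 × 16/9).
Leftover width: 1440 − 1280.0000 = 160.0000 px.
That's 160.0000 × 720 ≈ 115200 black pixels.

115200 pixels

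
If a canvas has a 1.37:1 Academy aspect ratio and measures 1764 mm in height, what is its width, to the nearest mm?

Width = 1764 × 1.370 = 2416.68.

2417 mm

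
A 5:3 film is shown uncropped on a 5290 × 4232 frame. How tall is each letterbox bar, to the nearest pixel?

5:3 (1.667) > 5:4 (1.250), so the film fills the width.
The film is 5290 × 3/5 ≈ 3174.00 px tall.
4232 − 3174.00 = 1058.00 px of bars (529.00 each).

529 px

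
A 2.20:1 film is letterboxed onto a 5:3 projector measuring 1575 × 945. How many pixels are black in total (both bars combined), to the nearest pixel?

360818 pixels

2.20:1 is wider than 5:3, so it spans the full width.
That makes the image 715.9091 px tall (1575 / 2.200).
945 − 715.9091 = 229.0909 px of bars.
Across the 1575-px span: 229.0909 × 1575 ≈ 360818 px.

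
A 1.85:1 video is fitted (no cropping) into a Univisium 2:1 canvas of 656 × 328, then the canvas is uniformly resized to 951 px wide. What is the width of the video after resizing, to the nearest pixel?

At 656×328 the video is height-limited, so width = 328 × 1.850 ≈ 606.80 px.
The frame scales by 951/656 = 1.4497; 606.80 × 1.4497 ≈ 879.67 px.

880 px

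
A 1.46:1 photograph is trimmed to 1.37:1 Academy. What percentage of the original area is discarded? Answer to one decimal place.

Going from 1.46:1 to 1.37:1 Academy means cutting width while keeping height.
(1.370)/(1.460) ≈ 0.938 of the area survives, leaving 6.16% discarded.

6.2%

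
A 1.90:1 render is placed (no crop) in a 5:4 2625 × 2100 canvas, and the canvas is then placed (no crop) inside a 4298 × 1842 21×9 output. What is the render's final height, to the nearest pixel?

1212 px

First fit — 1.90:1 into 2625×2100 spans the width: 2625.00 × 1381.58.
The 5:4 canvas is height-limited in 4298×1842, giving 2302.50 × 1842.00; scale factor 0.8771.
Applying the same ×0.8771: 1381.58 → 1211.84.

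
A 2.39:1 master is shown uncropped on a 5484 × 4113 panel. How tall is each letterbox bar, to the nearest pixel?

Since 2.390 > 1.333, the master is width-limited.
That makes the image 2294.56 px tall (5484 / 2.390).
Leftover height: 4113 − 2294.56 = 1818.44 px → 909.22 each side.

909 px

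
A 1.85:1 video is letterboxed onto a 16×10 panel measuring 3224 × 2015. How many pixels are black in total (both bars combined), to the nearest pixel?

1.85:1 is wider than 16×10, so it spans the full width.
The video is 3224 / 1.850 ≈ 1742.7027 px tall.
Leftover height: 2015 − 1742.7027 = 272.2973 px.
Bar area = 272.2973 × 3224 ≈ 877886 px.

877886 pixels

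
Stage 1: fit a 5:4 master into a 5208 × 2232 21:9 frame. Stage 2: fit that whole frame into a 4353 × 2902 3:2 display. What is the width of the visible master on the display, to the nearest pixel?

First fit — 5:4 into 5208×2232 spans the height: 2790.00 × 2232.00.
Second fit — the 21:9 canvas into 4353×2902 spans the width: 4353.00 × 1865.57 (×0.8358 from 5208×2232).
So the master's width is 2790.00 × 0.8358 ≈ 2331.96.

2332 px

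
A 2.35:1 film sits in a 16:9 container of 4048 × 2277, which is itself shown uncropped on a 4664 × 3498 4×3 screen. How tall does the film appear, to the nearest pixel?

1985 px

2.35:1 in 4048×2277: fills the width, so the film is 4048.00 × 1722.55.
16:9 in 4664×3498: fills the width, so the intermediate becomes 4664.00 × 2623.50 — a scale of ×1.1522.
Applying the same ×1.1522: 1722.55 → 1984.68.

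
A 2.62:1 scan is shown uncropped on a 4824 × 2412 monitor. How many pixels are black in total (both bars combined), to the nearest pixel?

2753436 pixels

2.62:1 is wider than Univisium 2:1, so it spans the full width.
The scan is 4824 / 2.620 ≈ 1841.2214 px tall.
2412 − 1841.2214 = 570.7786 px of bars.
Across the 4824-px span: 570.7786 × 4824 ≈ 2753436 px.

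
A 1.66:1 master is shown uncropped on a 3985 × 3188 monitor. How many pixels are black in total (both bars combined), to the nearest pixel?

Since 1.660 > 1.250, the master is width-limited.
That makes the image 2400.6024 px tall (3985 / 1.660).
Leftover height: 3188 − 2400.6024 = 787.3976 px.
Across the 3985-px span: 787.3976 × 3985 ≈ 3137779 px.

3137779 pixels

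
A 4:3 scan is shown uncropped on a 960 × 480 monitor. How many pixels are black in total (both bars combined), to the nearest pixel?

153600 pixels

4:3 (1.333) < Univisium 2:1 (2.000), so the scan fills the height.
The scan is 480 × 4/3 ≈ 640.0000 px wide.
Leftover width: 960 − 640.0000 = 320.0000 px.
That's 320.0000 × 480 ≈ 153600 black pixels.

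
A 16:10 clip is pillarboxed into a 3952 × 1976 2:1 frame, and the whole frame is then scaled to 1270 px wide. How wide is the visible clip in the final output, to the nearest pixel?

1016 px

In the 3952×1976 frame the clip fills the height: width = 1976 × 16/10 ≈ 3161.60 px.
Resizing to 1270 px wide multiplies everything by 0.3214: 3161.60 → 1016.00 px.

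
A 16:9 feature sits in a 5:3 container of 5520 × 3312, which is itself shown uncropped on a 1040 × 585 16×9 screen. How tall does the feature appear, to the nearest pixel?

548 px

16:9 in 5520×3312: fills the width, so the feature is 5520.00 × 3105.00.
The 5:3 canvas is height-limited in 1040×585, giving 975.00 × 585.00; scale factor 0.1766.
The feature scales with it: height 3105.00 × 0.1766 ≈ 548.44.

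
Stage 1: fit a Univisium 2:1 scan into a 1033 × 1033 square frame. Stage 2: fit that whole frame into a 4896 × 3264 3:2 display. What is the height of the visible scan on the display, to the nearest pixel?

1632 px

Univisium 2:1 in 1033×1033: fills the width, so the scan is 1033.00 × 516.50.
Second fit — the square canvas into 4896×3264 spans the height: 3264.00 × 3264.00 (×3.1597 from 1033×1033).
The scan scales with it: height 516.50 × 3.1597 ≈ 1632.00.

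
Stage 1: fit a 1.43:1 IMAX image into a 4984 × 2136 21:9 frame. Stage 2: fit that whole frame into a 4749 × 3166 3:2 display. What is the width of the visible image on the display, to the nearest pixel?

Inside the 4984×2136 canvas the image is height-limited at 3054.48 × 2136.00.
21:9 in 4749×3166: fills the width, so the intermediate becomes 4749.00 × 2035.29 — a scale of ×0.9528.
The image scales with it: width 3054.48 × 0.9528 ≈ 2910.46.

2910 px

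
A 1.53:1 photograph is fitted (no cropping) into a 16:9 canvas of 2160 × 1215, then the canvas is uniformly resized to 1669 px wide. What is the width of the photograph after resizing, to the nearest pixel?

1436 px

In the 2160×1215 frame the photograph fills the height: width = 1215 × 1.530 ≈ 1858.95 px.
Scaling 2160 → 1669 is ×0.7727, so the width becomes 1858.95 × 0.7727 ≈ 1436.38 px.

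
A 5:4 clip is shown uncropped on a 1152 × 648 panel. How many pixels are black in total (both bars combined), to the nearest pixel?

221616 pixels

Since 1.250 < 1.778, the clip is height-limited.
Content width = 648 × 5/4 ≈ 810.0000 px.
Leftover width: 1152 − 810.0000 = 342.0000 px.
Across the 648-px span: 342.0000 × 648 ≈ 221616 px.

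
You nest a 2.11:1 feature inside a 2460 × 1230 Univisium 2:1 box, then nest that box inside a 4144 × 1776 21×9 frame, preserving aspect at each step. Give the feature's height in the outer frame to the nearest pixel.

1683 px

Inside the 2460×1230 canvas the feature is width-limited at 2460.00 × 1165.88.
Second fit — the Univisium 2:1 canvas into 4144×1776 spans the height: 3552.00 × 1776.00 (×1.4439 from 2460×1230).
Applying the same ×1.4439: 1165.88 → 1683.41.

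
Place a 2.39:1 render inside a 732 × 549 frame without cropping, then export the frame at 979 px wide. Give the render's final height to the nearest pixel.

At 732×549 the render is width-limited, so height = 732 / 2.390 ≈ 306.28 px.
Resizing to 979 px wide multiplies everything by 1.3374: 306.28 → 409.62 px.

410 px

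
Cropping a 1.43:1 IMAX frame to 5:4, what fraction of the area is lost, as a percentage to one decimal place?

Going from 1.43:1 IMAX to 5:4 means cutting width while keeping height.
Fraction kept = (1.250)/(1.430) ≈ 87.41%, so 12.59% is lost.

12.6%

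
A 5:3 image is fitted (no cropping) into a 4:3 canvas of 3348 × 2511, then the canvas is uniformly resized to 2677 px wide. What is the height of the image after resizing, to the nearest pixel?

1606 px

Fitted into 3348×2511, the image spans the width; its height is 3348 × 3/5 ≈ 2008.80 px.
The frame scales by 2677/3348 = 0.7996; 2008.80 × 0.7996 ≈ 1606.20 px.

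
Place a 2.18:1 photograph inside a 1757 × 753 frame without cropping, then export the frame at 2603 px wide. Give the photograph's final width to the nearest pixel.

2432 px

In the 1757×753 frame the photograph fills the height: width = 753 × 2.180 ≈ 1641.54 px.
Scaling 1757 → 2603 is ×1.4815, so the width becomes 1641.54 × 1.4815 ≈ 2431.95 px.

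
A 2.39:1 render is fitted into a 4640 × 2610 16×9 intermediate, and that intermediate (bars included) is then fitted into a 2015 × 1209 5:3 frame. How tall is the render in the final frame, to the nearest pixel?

843 px

First fit — 2.39:1 into 4640×2610 spans the width: 4640.00 × 1941.42.
Second fit — the 16×9 canvas into 2015×1209 spans the width: 2015.00 × 1133.44 (×0.4343 from 4640×2610).
So the render's height is 1941.42 × 0.4343 ≈ 843.10.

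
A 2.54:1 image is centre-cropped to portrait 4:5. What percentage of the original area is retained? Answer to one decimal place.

portrait 4:5 is narrower than 2.54:1, so the crop keeps the full height and trims the width.
Fraction kept = (0.800)/(2.540) ≈ 31.50%.

31.5%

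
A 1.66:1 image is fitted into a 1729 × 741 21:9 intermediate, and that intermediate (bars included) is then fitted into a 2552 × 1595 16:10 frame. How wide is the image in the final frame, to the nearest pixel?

First fit — 1.66:1 into 1729×741 spans the height: 1230.06 × 741.00.
21:9 in 2552×1595: fills the width, so the intermediate becomes 2552.00 × 1093.71 — a scale of ×1.4760.
So the image's width is 1230.06 × 1.4760 ≈ 1815.57.

1816 px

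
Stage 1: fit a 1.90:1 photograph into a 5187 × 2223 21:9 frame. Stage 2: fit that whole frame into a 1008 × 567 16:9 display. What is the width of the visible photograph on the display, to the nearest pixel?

821 px

Inside the 5187×2223 canvas the photograph is height-limited at 4223.70 × 2223.00.
Second fit — the 21:9 canvas into 1008×567 spans the width: 1008.00 × 432.00 (×0.1943 from 5187×2223).
The photograph scales with it: width 4223.70 × 0.1943 ≈ 820.80.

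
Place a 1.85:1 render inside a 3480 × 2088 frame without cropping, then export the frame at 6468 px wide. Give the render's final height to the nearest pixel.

3496 px

Fitted into 3480×2088, the render spans the width; its height is 3480 / 1.850 ≈ 1881.08 px.
Resizing to 6468 px wide multiplies everything by 1.8586: 1881.08 → 3496.22 px.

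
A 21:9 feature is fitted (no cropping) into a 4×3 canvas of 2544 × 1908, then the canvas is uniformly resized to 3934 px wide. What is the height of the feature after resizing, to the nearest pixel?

At 2544×1908 the feature is width-limited, so height = 2544 × 9/21 ≈ 1090.29 px.
The frame scales by 3934/2544 = 1.5464; 1090.29 × 1.5464 ≈ 1686.00 px.

1686 px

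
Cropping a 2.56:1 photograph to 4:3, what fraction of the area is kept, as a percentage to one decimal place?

52.1%

The height stays; only width is cut (since 4:3 is narrower than 2.56:1).
Area ratio = (1.333)/(2.560) = 52.08% retained.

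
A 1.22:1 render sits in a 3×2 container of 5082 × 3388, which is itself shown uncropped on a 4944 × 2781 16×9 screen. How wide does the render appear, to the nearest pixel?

Inside the 5082×3388 canvas the render is height-limited at 4133.36 × 3388.00.
The 3×2 canvas is height-limited in 4944×2781, giving 4171.50 × 2781.00; scale factor 0.8208.
Applying the same ×0.8208: 4133.36 → 3392.82.

3393 px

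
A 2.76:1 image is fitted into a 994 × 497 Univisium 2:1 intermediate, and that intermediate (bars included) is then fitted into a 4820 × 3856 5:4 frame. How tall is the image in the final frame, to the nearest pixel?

1746 px

First fit — 2.76:1 into 994×497 spans the width: 994.00 × 360.14.
Univisium 2:1 in 4820×3856: fills the width, so the intermediate becomes 4820.00 × 2410.00 — a scale of ×4.8491.
The image scales with it: height 360.14 × 4.8491 ≈ 1746.38.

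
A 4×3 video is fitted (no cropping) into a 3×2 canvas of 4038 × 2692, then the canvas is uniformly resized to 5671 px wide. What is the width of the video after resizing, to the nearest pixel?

Fitted into 4038×2692, the video spans the height; its width is 2692 × 4/3 ≈ 3589.33 px.
The frame scales by 5671/4038 = 1.4044; 3589.33 × 1.4044 ≈ 5040.89 px.

5041 px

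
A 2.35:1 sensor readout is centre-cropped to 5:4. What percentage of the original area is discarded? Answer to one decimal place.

46.8%

Going from 2.35:1 to 5:4 means cutting width while keeping height.
(1.250)/(2.350) ≈ 0.532 of the area survives, leaving 46.81% discarded.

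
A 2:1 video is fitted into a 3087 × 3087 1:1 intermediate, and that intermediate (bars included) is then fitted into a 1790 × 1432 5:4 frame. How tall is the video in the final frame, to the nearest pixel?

716 px

Inside the 3087×3087 canvas the video is width-limited at 3087.00 × 1543.50.
1:1 in 1790×1432: fills the height, so the intermediate becomes 1432.00 × 1432.00 — a scale of ×0.4639.
So the video's height is 1543.50 × 0.4639 ≈ 716.00.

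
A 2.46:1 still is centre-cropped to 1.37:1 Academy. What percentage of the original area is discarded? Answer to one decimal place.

44.3%

The height stays; only width is cut (since 1.37:1 Academy is narrower than 2.46:1).
Area ratio = (1.370)/(2.460) = 55.69%; the remaining 44.31% is cropped out.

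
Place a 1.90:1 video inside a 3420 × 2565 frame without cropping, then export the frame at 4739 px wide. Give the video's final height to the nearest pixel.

2494 px

Fitted into 3420×2565, the video spans the width; its height is 3420 / 1.900 ≈ 1800.00 px.
The frame scales by 4739/3420 = 1.3857; 1800.00 × 1.3857 ≈ 2494.21 px.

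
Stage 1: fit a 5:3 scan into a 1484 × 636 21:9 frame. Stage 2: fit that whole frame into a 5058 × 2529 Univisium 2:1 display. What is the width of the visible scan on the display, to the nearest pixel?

3613 px

5:3 in 1484×636: fills the height, so the scan is 1060.00 × 636.00.
21:9 in 5058×2529: fills the width, so the intermediate becomes 5058.00 × 2167.71 — a scale of ×3.4084.
The scan scales with it: width 1060.00 × 3.4084 ≈ 3612.86.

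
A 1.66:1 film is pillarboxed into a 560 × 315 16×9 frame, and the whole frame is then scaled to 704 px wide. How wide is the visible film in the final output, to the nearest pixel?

657 px

At 560×315 the film is height-limited, so width = 315 × 1.660 ≈ 522.90 px.
The frame scales by 704/560 = 1.2571; 522.90 × 1.2571 ≈ 657.36 px.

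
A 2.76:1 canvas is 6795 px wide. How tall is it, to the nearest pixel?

2462 px

Height = 6795 / 2.760 = 2461.96.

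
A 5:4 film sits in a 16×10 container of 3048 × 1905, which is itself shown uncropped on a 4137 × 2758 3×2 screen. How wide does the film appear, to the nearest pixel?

3232 px

First fit — 5:4 into 3048×1905 spans the height: 2381.25 × 1905.00.
16×10 in 4137×2758: fills the width, so the intermediate becomes 4137.00 × 2585.62 — a scale of ×1.3573.
Applying the same ×1.3573: 2381.25 → 3232.03.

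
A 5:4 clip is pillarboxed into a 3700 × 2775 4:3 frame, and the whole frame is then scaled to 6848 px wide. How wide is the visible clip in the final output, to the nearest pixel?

Fitted into 3700×2775, the clip spans the height; its width is 2775 × 5/4 ≈ 3468.75 px.
The frame scales by 6848/3700 = 1.8508; 3468.75 × 1.8508 ≈ 6420.00 px.

6420 px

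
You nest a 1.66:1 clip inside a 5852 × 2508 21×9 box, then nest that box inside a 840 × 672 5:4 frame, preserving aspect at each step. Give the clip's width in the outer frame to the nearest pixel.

1.66:1 in 5852×2508: fills the height, so the clip is 4163.28 × 2508.00.
Second fit — the 21×9 canvas into 840×672 spans the width: 840.00 × 360.00 (×0.1435 from 5852×2508).
The clip scales with it: width 4163.28 × 0.1435 ≈ 597.60.

598 px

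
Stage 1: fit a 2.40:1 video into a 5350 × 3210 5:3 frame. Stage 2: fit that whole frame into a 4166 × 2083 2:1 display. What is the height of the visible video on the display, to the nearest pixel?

First fit — 2.40:1 into 5350×3210 spans the width: 5350.00 × 2229.17.
5:3 in 4166×2083: fills the height, so the intermediate becomes 3471.67 × 2083.00 — a scale of ×0.6489.
Applying the same ×0.6489: 2229.17 → 1446.53.

1447 px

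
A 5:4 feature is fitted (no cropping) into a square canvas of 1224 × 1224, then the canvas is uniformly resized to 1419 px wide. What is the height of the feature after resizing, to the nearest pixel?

1135 px

At 1224×1224 the feature is width-limited, so height = 1224 × 4/5 ≈ 979.20 px.
The frame scales by 1419/1224 = 1.1593; 979.20 × 1.1593 ≈ 1135.20 px.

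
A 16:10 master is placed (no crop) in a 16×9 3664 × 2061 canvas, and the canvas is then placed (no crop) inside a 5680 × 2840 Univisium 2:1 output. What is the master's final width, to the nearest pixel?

4544 px

16:10 in 3664×2061: fills the height, so the master is 3297.60 × 2061.00.
The 16×9 canvas is height-limited in 5680×2840, giving 5048.89 × 2840.00; scale factor 1.3780.
The master scales with it: width 3297.60 × 1.3780 ≈ 4544.00.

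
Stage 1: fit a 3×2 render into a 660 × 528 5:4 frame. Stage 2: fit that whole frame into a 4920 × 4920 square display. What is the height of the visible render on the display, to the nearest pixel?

First fit — 3×2 into 660×528 spans the width: 660.00 × 440.00.
Second fit — the 5:4 canvas into 4920×4920 spans the width: 4920.00 × 3936.00 (×7.4545 from 660×528).
The render scales with it: height 440.00 × 7.4545 ≈ 3280.00.

3280 px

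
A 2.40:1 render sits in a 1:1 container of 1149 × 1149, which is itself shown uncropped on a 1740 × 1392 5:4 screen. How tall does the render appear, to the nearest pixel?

580 px

2.40:1 in 1149×1149: fills the width, so the render is 1149.00 × 478.75.
Second fit — the 1:1 canvas into 1740×1392 spans the height: 1392.00 × 1392.00 (×1.2115 from 1149×1149).
Applying the same ×1.2115: 478.75 → 580.00.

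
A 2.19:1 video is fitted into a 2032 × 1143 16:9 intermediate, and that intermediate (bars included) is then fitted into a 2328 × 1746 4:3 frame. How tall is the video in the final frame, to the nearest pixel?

1063 px

First fit — 2.19:1 into 2032×1143 spans the width: 2032.00 × 927.85.
16:9 in 2328×1746: fills the width, so the intermediate becomes 2328.00 × 1309.50 — a scale of ×1.1457.
The video scales with it: height 927.85 × 1.1457 ≈ 1063.01.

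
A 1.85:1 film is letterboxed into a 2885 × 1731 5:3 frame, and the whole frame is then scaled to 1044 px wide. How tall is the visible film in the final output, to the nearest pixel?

In the 2885×1731 frame the film fills the width: height = 2885 / 1.850 ≈ 1559.46 px.
Resizing to 1044 px wide multiplies everything by 0.3619: 1559.46 → 564.32 px.

564 px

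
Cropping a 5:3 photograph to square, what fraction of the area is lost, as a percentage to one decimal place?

square is narrower than 5:3, so the crop keeps the full height and trims the width.
Fraction kept = (1.000)/(1.667) ≈ 60.00%, so 40.00% is lost.

40.0%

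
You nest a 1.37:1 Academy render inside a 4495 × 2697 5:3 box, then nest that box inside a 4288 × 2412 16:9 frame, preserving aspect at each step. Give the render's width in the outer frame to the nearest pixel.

3304 px

First fit — 1.37:1 Academy into 4495×2697 spans the height: 3694.89 × 2697.00.
5:3 in 4288×2412: fills the height, so the intermediate becomes 4020.00 × 2412.00 — a scale of ×0.8943.
Applying the same ×0.8943: 3694.89 → 3304.44.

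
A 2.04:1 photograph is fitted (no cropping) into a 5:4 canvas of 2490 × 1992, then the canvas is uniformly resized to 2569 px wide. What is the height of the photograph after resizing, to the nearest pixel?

Fitted into 2490×1992, the photograph spans the width; its height is 2490 / 2.040 ≈ 1220.59 px.
The frame scales by 2569/2490 = 1.0317; 1220.59 × 1.0317 ≈ 1259.31 px.

1259 px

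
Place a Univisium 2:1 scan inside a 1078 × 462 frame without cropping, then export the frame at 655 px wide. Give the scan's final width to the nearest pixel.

In the 1078×462 frame the scan fills the height: width = 462 × 2/1 ≈ 924.00 px.
The frame scales by 655/1078 = 0.6076; 924.00 × 0.6076 ≈ 561.43 px.

561 px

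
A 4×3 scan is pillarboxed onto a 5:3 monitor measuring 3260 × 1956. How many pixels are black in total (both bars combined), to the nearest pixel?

Since 1.333 < 1.667, the scan is height-limited.
That makes the image 2608.0000 px wide (1956 × 4/3).
Leftover width: 3260 − 2608.0000 = 652.0000 px.
That's 652.0000 × 1956 ≈ 1275312 black pixels.

1275312 pixels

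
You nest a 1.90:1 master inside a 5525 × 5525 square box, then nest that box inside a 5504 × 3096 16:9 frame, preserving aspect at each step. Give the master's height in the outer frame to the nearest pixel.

1629 px

Inside the 5525×5525 canvas the master is width-limited at 5525.00 × 2907.89.
The square canvas is height-limited in 5504×3096, giving 3096.00 × 3096.00; scale factor 0.5604.
Applying the same ×0.5604: 2907.89 → 1629.47.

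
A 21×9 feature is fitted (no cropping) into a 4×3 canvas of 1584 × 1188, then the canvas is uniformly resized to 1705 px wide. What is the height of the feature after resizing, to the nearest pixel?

Fitted into 1584×1188, the feature spans the width; its height is 1584 × 9/21 ≈ 678.86 px.
The frame scales by 1705/1584 = 1.0764; 678.86 × 1.0764 ≈ 730.71 px.

731 px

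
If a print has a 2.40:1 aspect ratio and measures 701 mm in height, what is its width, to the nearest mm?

1682 mm

At 2.40:1, 701 × 2.400 ≈ 1682.40.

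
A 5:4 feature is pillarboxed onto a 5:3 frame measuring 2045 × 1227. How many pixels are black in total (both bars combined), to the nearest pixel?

627304 pixels

Since 1.250 < 1.667, the feature is height-limited.
Content width = 1227 × 5/4 ≈ 1533.7500 px.
2045 − 1533.7500 = 511.2500 px of bars.
That's 511.2500 × 1227 ≈ 627304 black pixels.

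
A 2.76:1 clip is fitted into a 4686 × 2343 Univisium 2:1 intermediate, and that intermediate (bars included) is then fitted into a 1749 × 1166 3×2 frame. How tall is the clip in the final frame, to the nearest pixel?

Inside the 4686×2343 canvas the clip is width-limited at 4686.00 × 1697.83.
Univisium 2:1 in 1749×1166: fills the width, so the intermediate becomes 1749.00 × 874.50 — a scale of ×0.3732.
So the clip's height is 1697.83 × 0.3732 ≈ 633.70.

634 px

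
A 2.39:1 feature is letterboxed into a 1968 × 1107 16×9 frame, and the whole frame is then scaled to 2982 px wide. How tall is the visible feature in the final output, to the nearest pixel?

At 1968×1107 the feature is width-limited, so height = 1968 / 2.390 ≈ 823.43 px.
Resizing to 2982 px wide multiplies everything by 1.5152: 823.43 → 1247.70 px.

1248 px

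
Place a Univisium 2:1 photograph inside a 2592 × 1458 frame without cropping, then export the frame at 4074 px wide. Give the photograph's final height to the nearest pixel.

In the 2592×1458 frame the photograph fills the width: height = 2592 × 1/2 ≈ 1296.00 px.
Resizing to 4074 px wide multiplies everything by 1.5718: 1296.00 → 2037.00 px.

2037 px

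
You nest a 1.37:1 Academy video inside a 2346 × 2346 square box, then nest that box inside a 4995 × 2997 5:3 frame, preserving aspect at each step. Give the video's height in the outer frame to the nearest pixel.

2188 px

Inside the 2346×2346 canvas the video is width-limited at 2346.00 × 1712.41.
square in 4995×2997: fills the height, so the intermediate becomes 2997.00 × 2997.00 — a scale of ×1.2775.
So the video's height is 1712.41 × 1.2775 ≈ 2187.59.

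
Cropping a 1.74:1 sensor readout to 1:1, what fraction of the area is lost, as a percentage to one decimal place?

42.5%

Going from 1.74:1 to 1:1 means cutting width while keeping height.
Area ratio = (1.000)/(1.740) = 57.47%; the remaining 42.53% is cropped out.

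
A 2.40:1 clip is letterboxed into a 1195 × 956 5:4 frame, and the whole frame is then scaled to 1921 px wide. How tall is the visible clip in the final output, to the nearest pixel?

Fitted into 1195×956, the clip spans the width; its height is 1195 / 2.400 ≈ 497.92 px.
Scaling 1195 → 1921 is ×1.6075, so the height becomes 497.92 × 1.6075 ≈ 800.42 px.

800 px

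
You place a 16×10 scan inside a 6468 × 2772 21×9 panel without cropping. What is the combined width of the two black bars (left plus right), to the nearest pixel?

2033 px

Since 1.600 < 2.333, the scan is height-limited.
The scan is 2772 × 16/10 ≈ 4435.20 px wide.
Black = 6468 − 4435.20 = 2032.80 px.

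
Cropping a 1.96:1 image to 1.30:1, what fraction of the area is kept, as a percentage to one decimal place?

66.3%

The height stays; only width is cut (since 1.30:1 is narrower than 1.96:1).
(1.300)/(1.960) ≈ 0.663 of the area survives.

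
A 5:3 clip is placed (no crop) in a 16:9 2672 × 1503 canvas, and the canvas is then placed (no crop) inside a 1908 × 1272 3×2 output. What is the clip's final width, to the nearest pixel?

Inside the 2672×1503 canvas the clip is height-limited at 2505.00 × 1503.00.
16:9 in 1908×1272: fills the width, so the intermediate becomes 1908.00 × 1073.25 — a scale of ×0.7141.
Applying the same ×0.7141: 2505.00 → 1788.75.

1789 px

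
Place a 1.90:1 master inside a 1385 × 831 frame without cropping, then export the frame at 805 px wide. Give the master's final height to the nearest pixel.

In the 1385×831 frame the master fills the width: height = 1385 / 1.900 ≈ 728.95 px.
Resizing to 805 px wide multiplies everything by 0.5812: 728.95 → 423.68 px.

424 px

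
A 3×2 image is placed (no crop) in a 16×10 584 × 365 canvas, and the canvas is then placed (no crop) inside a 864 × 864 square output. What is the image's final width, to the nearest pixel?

810 px

3×2 in 584×365: fills the height, so the image is 547.50 × 365.00.
Second fit — the 16×10 canvas into 864×864 spans the width: 864.00 × 540.00 (×1.4795 from 584×365).
So the image's width is 547.50 × 1.4795 ≈ 810.00.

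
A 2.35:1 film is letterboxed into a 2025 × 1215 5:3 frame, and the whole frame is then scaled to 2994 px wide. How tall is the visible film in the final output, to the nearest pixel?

1274 px

Fitted into 2025×1215, the film spans the width; its height is 2025 / 2.350 ≈ 861.70 px.
The frame scales by 2994/2025 = 1.4785; 861.70 × 1.4785 ≈ 1274.04 px.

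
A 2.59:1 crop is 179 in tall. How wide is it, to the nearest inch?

Width = 179 × 2.590 = 463.61.

464 in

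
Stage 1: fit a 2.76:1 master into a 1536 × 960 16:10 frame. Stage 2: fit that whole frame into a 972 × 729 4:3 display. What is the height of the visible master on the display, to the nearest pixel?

First fit — 2.76:1 into 1536×960 spans the width: 1536.00 × 556.52.
Second fit — the 16:10 canvas into 972×729 spans the width: 972.00 × 607.50 (×0.6328 from 1536×960).
The master scales with it: height 556.52 × 0.6328 ≈ 352.17.

352 px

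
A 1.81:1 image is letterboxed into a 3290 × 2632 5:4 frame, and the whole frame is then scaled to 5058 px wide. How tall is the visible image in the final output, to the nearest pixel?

In the 3290×2632 frame the image fills the width: height = 3290 / 1.810 ≈ 1817.68 px.
The frame scales by 5058/3290 = 1.5374; 1817.68 × 1.5374 ≈ 2794.48 px.

2794 px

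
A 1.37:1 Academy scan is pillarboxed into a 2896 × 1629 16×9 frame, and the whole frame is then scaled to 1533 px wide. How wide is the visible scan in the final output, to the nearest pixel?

Fitted into 2896×1629, the scan spans the height; its width is 1629 × 1.370 ≈ 2231.73 px.
The frame scales by 1533/2896 = 0.5294; 2231.73 × 0.5294 ≈ 1181.37 px.

1181 px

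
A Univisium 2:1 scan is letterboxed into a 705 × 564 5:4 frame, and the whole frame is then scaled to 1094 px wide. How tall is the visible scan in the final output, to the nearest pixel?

At 705×564 the scan is width-limited, so height = 705 × 1/2 ≈ 352.50 px.
Scaling 705 → 1094 is ×1.5518, so the height becomes 352.50 × 1.5518 ≈ 547.00 px.

547 px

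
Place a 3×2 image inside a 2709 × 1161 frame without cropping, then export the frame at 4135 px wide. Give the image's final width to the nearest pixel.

Fitted into 2709×1161, the image spans the height; its width is 1161 × 3/2 ≈ 1741.50 px.
Resizing to 4135 px wide multiplies everything by 1.5264: 1741.50 → 2658.21 px.

2658 px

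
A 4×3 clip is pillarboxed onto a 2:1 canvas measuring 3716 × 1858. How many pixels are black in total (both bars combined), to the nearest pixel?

Since 1.333 < 2.000, the clip is height-limited.
That makes the image 2477.3333 px wide (1858 × 4/3).
3716 − 2477.3333 = 1238.6667 px of bars.
Across the 1858-px span: 1238.6667 × 1858 ≈ 2301443 px.

2301443 pixels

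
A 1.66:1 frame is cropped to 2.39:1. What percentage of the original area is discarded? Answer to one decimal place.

30.5%

Going from 1.66:1 to 2.39:1 means cutting height while keeping width.
(1.660)/(2.390) ≈ 0.695 of the area survives, leaving 30.54% discarded.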